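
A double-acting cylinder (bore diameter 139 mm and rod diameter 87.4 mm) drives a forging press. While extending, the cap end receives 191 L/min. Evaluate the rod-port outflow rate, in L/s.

Cap-side area A_cap = π/4 × (139 mm)² = 15170 mm^2
Rod-side annular area A_ann = π/4 × (139² − 87.4²) = 9175 mm^2
Piston speed v = Q_in/A_cap; rod-end outflow Q_out = v × A_ann = Q_in × A_ann/A_cap.

Q_out ≈ 1.92 L/s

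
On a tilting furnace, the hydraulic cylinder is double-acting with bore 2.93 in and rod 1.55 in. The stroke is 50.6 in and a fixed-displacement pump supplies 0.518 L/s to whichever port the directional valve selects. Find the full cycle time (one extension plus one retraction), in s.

Cap-side area A_cap = π/4 × (2.93 in)² = 6.743 in^2
Rod-side annular area A_ann = π/4 × (2.93² − 1.55²) = 4.856 in^2
t_ext = A_cap·L/Q = 10.79 s
t_ret = A_ann·L/Q = 7.773 s
t_cycle = t_ext + t_ret

t ≈ 18.6 s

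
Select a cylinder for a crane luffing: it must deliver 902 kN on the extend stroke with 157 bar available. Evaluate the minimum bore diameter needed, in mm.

D ≈ 270 mm

Extension force acts on the full piston face: F = P × (π/4)D².
D = √(4F / (πP)) = √(4 × 902 kN / (π × 157 bar))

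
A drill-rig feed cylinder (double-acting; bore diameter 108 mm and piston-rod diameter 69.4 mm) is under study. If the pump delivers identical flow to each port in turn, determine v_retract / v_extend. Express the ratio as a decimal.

Cap-side area A_cap = π/4 × (108 mm)² = 9161 mm^2
Rod-side annular area A_ann = π/4 × (108² − 69.4²) = 5378 mm^2
For equal Q, v ∝ 1/A, so v_ret/v_ext = A_cap/A_ann.

v_ret/v_ext ≈ 1.70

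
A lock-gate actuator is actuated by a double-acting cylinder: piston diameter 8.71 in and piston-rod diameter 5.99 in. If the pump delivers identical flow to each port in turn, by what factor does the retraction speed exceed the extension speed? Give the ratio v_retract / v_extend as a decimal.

v_ret/v_ext ≈ 1.90

Cap-side area A_cap = π/4 × (8.71 in)² = 59.58 in^2
Rod-side annular area A_ann = π/4 × (8.71² − 5.99²) = 31.40 in^2
For equal Q, v ∝ 1/A, so v_ret/v_ext = A_cap/A_ann.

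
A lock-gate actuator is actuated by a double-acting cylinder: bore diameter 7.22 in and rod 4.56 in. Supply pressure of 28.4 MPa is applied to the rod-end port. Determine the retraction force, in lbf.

Rod-side annular area A_ann = π/4 × (7.22² − 4.56²) = 24.61 in^2
On retraction the pressure acts on the annular area (bore minus rod).
F = P × A_ann

F ≈ 1.01e5 lbf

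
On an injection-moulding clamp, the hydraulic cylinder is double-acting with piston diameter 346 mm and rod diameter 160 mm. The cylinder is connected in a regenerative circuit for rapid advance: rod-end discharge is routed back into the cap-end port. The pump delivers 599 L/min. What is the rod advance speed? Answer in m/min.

In regeneration the rod-end outflow joins the pump flow into the cap end, so the net volume the pump must supply per unit advance equals the rod cross-section area.
Rod cross-section A_rod = π/4 × (160 mm)² = 20110 mm^2
v = Q_pump / A_rod

v ≈ 29.8 m/min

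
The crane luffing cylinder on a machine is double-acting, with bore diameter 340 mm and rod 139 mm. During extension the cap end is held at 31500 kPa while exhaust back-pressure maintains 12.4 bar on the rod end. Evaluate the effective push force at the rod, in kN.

Cap-side area A_cap = π/4 × (340 mm)² = 90790 mm^2
Rod-side annular area A_ann = π/4 × (340² − 139²) = 75620 mm^2
Net thrust = P_cap·A_cap − P_rod·A_ann = 2860 kN − 93.77 kN

F ≈ 2770 kN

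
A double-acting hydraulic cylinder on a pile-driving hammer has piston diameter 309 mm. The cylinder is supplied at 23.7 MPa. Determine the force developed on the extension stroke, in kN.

F ≈ 1780 kN

Cap-side area A_cap = π/4 × (309 mm)² = 74990 mm^2
F = P × A_cap = 23.7 MPa × A_cap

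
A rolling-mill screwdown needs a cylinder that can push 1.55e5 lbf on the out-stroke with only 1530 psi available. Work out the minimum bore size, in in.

D ≈ 11.4 in

Extension force acts on the full piston face: F = P × (π/4)D².
D = √(4F / (πP)) = √(4 × 1.55e5 lbf / (π × 1530 psi))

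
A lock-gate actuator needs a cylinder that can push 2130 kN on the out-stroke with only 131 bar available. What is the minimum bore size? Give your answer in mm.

D ≈ 455 mm

Extension force acts on the full piston face: F = P × (π/4)D².
D = √(4F / (πP)) = √(4 × 2130 kN / (π × 131 bar))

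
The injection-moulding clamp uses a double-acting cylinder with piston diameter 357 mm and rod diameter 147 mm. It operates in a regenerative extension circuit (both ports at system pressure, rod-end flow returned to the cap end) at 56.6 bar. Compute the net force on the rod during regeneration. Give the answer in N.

With equal pressure on both faces, forces on the annular region cancel; the net push is pressure × rod cross-section.
Rod cross-section A_rod = π/4 × (147 mm)² = 16970 mm^2
F = P × A_rod

F ≈ 96100 N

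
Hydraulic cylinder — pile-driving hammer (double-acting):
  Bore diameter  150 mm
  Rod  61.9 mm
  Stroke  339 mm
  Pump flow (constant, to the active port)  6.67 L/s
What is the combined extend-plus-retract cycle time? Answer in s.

Cap-side area A_cap = π/4 × (150 mm)² = 17670 mm^2
Rod-side annular area A_ann = π/4 × (150² − 61.9²) = 14660 mm^2
t_ext = A_cap·L/Q = 0.8981 s
t_ret = A_ann·L/Q = 0.7452 s
t_cycle = t_ext + t_ret

t ≈ 1.64 s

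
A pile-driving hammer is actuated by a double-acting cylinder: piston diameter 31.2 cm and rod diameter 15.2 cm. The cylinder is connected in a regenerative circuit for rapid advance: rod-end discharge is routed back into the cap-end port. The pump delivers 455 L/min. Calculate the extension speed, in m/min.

In regeneration the rod-end outflow joins the pump flow into the cap end, so the net volume the pump must supply per unit advance equals the rod cross-section area.
Rod cross-section A_rod = π/4 × (15.2 cm)² = 181.5 cm^2
v = Q_pump / A_rod

v ≈ 25.1 m/min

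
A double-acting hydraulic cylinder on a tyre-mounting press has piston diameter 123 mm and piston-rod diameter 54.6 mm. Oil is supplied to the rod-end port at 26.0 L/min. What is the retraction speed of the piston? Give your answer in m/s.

Rod-side annular area A_ann = π/4 × (123² − 54.6²) = 9541 mm^2
Flow into the rod-end port fills the annular volume.
v = Q / A

v ≈ 0.0454 m/s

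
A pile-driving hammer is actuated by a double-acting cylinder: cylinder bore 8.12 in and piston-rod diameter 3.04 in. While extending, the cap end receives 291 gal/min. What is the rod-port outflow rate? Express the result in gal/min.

Cap-side area A_cap = π/4 × (8.12 in)² = 51.78 in^2
Rod-side annular area A_ann = π/4 × (8.12² − 3.04²) = 44.53 in^2
Piston speed v = Q_in/A_cap; rod-end outflow Q_out = v × A_ann = Q_in × A_ann/A_cap.

Q_out ≈ 250 gal/min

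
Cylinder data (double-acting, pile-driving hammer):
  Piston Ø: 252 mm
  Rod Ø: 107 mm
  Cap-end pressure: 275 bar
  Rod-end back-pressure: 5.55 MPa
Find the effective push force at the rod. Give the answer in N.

Cap-side area A_cap = π/4 × (252 mm)² = 49880 mm^2
Rod-side annular area A_ann = π/4 × (252² − 107²) = 40880 mm^2
Net thrust = P_cap·A_cap − P_rod·A_ann = 1.372e6 N − 2.269e5 N

F ≈ 1.14e6 N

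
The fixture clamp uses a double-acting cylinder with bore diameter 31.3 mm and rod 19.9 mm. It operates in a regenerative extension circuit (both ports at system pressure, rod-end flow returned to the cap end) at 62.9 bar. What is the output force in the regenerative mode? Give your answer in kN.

With equal pressure on both faces, forces on the annular region cancel; the net push is pressure × rod cross-section.
Rod cross-section A_rod = π/4 × (19.9 mm)² = 311.0 mm^2
F = P × A_rod

F ≈ 1.96 kN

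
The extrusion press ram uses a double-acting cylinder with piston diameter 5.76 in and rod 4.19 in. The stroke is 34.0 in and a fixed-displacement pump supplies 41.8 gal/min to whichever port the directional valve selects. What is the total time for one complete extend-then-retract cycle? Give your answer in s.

t ≈ 8.10 s

Cap-side area A_cap = π/4 × (5.76 in)² = 26.06 in^2
Rod-side annular area A_ann = π/4 × (5.76² − 4.19²) = 12.27 in^2
t_ext = A_cap·L/Q = 5.505 s
t_ret = A_ann·L/Q = 2.592 s
t_cycle = t_ext + t_ret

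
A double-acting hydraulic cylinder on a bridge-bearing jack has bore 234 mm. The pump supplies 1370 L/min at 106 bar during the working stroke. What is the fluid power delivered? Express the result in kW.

W ≈ 242 kW

Hydraulic power = P × Q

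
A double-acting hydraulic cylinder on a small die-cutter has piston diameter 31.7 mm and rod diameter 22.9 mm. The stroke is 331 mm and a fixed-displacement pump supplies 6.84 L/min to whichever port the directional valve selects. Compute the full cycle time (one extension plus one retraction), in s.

t ≈ 3.39 s

Cap-side area A_cap = π/4 × (31.7 mm)² = 789.2 mm^2
Rod-side annular area A_ann = π/4 × (31.7² − 22.9²) = 377.4 mm^2
t_ext = A_cap·L/Q = 2.292 s
t_ret = A_ann·L/Q = 1.096 s
t_cycle = t_ext + t_ret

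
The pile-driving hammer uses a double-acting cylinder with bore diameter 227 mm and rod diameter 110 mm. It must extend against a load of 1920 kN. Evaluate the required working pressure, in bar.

P ≈ 474 bar

Cap-side area A_cap = π/4 × (227 mm)² = 40470 mm^2
P = F / A = 1920 kN / A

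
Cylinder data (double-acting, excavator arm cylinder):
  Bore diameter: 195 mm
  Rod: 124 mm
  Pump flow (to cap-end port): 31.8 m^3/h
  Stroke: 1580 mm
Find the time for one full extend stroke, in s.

Cap-side area A_cap = π/4 × (195 mm)² = 29860 mm^2
Swept volume V = A × L; t = V / Q = A·L / Q

t ≈ 5.34 s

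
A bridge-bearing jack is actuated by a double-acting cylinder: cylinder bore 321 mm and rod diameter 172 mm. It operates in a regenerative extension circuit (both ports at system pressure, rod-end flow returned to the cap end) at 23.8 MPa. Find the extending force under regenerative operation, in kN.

With equal pressure on both faces, forces on the annular region cancel; the net push is pressure × rod cross-section.
Rod cross-section A_rod = π/4 × (172 mm)² = 23240 mm^2
F = P × A_rod

F ≈ 553 kN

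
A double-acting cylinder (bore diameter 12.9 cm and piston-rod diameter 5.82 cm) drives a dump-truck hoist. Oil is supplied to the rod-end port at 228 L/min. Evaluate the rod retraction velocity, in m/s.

Rod-side annular area A_ann = π/4 × (12.9² − 5.82²) = 104.1 cm^2
Flow into the rod-end port fills the annular volume.
v = Q / A

v ≈ 0.365 m/s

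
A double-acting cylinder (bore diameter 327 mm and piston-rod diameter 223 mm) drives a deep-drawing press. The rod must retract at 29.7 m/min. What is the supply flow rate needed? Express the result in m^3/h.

Rod-side annular area A_ann = π/4 × (327² − 223²) = 44920 mm^2
Q = A × v

Q ≈ 80.1 m^3/h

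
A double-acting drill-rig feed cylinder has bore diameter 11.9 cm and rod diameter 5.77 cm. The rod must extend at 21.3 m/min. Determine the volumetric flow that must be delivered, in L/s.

Q ≈ 3.95 L/s

Cap-side area A_cap = π/4 × (11.9 cm)² = 111.2 cm^2
Q = A × v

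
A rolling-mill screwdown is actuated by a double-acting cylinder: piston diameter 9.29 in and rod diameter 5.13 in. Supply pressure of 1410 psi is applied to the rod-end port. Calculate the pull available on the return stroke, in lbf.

Rod-side annular area A_ann = π/4 × (9.29² − 5.13²) = 47.11 in^2
On retraction the pressure acts on the annular area (bore minus rod).
F = P × A_ann

F ≈ 66400 lbf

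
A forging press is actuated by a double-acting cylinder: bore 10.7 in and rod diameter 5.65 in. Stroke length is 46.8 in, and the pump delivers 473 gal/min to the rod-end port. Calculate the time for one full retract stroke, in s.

Rod-side annular area A_ann = π/4 × (10.7² − 5.65²) = 64.85 in^2
Swept volume V = A × L; t = V / Q = A·L / Q

t ≈ 1.67 s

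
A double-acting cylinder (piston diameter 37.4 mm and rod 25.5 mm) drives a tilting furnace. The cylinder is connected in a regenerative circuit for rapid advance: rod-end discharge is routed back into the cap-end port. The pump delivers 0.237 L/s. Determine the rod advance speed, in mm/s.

v ≈ 464 mm/s

In regeneration the rod-end outflow joins the pump flow into the cap end, so the net volume the pump must supply per unit advance equals the rod cross-section area.
Rod cross-section A_rod = π/4 × (25.5 mm)² = 510.7 mm^2
v = Q_pump / A_rod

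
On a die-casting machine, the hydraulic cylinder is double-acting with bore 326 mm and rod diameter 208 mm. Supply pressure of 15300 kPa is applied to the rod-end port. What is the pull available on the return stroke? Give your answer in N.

F ≈ 7.57e5 N

Rod-side annular area A_ann = π/4 × (326² − 208²) = 49490 mm^2
On retraction the pressure acts on the annular area (bore minus rod).
F = P × A_ann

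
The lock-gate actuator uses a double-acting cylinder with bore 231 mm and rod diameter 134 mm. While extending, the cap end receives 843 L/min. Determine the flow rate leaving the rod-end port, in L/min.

Q_out ≈ 559 L/min

Cap-side area A_cap = π/4 × (231 mm)² = 41910 mm^2
Rod-side annular area A_ann = π/4 × (231² − 134²) = 27810 mm^2
Piston speed v = Q_in/A_cap; rod-end outflow Q_out = v × A_ann = Q_in × A_ann/A_cap.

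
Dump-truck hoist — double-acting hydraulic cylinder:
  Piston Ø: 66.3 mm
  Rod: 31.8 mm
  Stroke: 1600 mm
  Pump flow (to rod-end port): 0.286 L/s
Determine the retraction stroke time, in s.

t ≈ 14.9 s

Rod-side annular area A_ann = π/4 × (66.3² − 31.8²) = 2658 mm^2
Swept volume V = A × L; t = V / Q = A·L / Q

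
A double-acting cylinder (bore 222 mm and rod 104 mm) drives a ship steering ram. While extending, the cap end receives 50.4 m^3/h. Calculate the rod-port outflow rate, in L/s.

Q_out ≈ 10.9 L/s

Cap-side area A_cap = π/4 × (222 mm)² = 38710 mm^2
Rod-side annular area A_ann = π/4 × (222² − 104²) = 30210 mm^2
Piston speed v = Q_in/A_cap; rod-end outflow Q_out = v × A_ann = Q_in × A_ann/A_cap.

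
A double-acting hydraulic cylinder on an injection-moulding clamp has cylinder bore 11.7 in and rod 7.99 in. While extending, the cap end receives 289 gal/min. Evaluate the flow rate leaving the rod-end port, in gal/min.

Cap-side area A_cap = π/4 × (11.7 in)² = 107.5 in^2
Rod-side annular area A_ann = π/4 × (11.7² − 7.99²) = 57.37 in^2
Piston speed v = Q_in/A_cap; rod-end outflow Q_out = v × A_ann = Q_in × A_ann/A_cap.

Q_out ≈ 154 gal/min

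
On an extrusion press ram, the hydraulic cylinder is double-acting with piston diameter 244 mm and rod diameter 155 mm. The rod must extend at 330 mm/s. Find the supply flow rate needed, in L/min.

Q ≈ 926 L/min

Cap-side area A_cap = π/4 × (244 mm)² = 46760 mm^2
Q = A × v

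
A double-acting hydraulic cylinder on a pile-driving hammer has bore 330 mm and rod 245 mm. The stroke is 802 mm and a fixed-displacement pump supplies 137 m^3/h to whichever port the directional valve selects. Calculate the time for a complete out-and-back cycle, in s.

Cap-side area A_cap = π/4 × (330 mm)² = 85530 mm^2
Rod-side annular area A_ann = π/4 × (330² − 245²) = 38390 mm^2
t_ext = A_cap·L/Q = 1.802 s
t_ret = A_ann·L/Q = 0.8090 s
t_cycle = t_ext + t_ret

t ≈ 2.61 s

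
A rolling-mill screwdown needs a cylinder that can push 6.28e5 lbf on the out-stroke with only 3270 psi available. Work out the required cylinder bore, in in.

Extension force acts on the full piston face: F = P × (π/4)D².
D = √(4F / (πP)) = √(4 × 6.28e5 lbf / (π × 3270 psi))

D ≈ 15.6 in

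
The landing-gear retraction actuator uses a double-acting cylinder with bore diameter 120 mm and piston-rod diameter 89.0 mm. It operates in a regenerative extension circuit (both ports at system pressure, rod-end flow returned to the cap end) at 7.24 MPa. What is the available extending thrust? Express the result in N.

With equal pressure on both faces, forces on the annular region cancel; the net push is pressure × rod cross-section.
Rod cross-section A_rod = π/4 × (89.0 mm)² = 6221 mm^2
F = P × A_rod

F ≈ 45000 N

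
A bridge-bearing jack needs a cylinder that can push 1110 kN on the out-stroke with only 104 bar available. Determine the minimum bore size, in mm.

Extension force acts on the full piston face: F = P × (π/4)D².
D = √(4F / (πP)) = √(4 × 1110 kN / (π × 104 bar))

D ≈ 369 mm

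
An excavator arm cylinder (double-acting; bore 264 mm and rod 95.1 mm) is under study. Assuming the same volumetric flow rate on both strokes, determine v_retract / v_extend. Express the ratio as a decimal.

v_ret/v_ext ≈ 1.15

Cap-side area A_cap = π/4 × (264 mm)² = 54740 mm^2
Rod-side annular area A_ann = π/4 × (264² − 95.1²) = 47640 mm^2
For equal Q, v ∝ 1/A, so v_ret/v_ext = A_cap/A_ann.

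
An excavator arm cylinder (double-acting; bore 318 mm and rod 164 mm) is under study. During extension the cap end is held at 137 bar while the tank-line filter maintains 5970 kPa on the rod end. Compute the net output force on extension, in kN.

Cap-side area A_cap = π/4 × (318 mm)² = 79420 mm^2
Rod-side annular area A_ann = π/4 × (318² − 164²) = 58300 mm^2
Net thrust = P_cap·A_cap − P_rod·A_ann = 1088 kN − 348.0 kN

F ≈ 740 kN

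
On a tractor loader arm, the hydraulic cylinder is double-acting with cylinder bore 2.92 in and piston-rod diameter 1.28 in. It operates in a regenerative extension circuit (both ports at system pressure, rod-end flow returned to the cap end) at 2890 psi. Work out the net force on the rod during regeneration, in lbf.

F ≈ 3720 lbf

With equal pressure on both faces, forces on the annular region cancel; the net push is pressure × rod cross-section.
Rod cross-section A_rod = π/4 × (1.28 in)² = 1.287 in^2
F = P × A_rod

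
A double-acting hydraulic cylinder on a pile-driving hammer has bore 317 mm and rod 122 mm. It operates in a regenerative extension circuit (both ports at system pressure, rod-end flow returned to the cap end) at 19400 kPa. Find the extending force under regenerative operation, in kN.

F ≈ 227 kN

With equal pressure on both faces, forces on the annular region cancel; the net push is pressure × rod cross-section.
Rod cross-section A_rod = π/4 × (122 mm)² = 11690 mm^2
F = P × A_rod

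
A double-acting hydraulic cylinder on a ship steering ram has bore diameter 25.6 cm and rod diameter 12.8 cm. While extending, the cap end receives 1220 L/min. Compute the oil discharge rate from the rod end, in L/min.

Q_out ≈ 915 L/min

Cap-side area A_cap = π/4 × (25.6 cm)² = 514.7 cm^2
Rod-side annular area A_ann = π/4 × (25.6² − 12.8²) = 386.0 cm^2
Piston speed v = Q_in/A_cap; rod-end outflow Q_out = v × A_ann = Q_in × A_ann/A_cap.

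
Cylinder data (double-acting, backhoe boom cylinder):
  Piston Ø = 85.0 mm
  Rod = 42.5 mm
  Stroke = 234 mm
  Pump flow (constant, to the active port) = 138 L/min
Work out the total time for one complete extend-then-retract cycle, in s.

Cap-side area A_cap = π/4 × (85.0 mm)² = 5675 mm^2
Rod-side annular area A_ann = π/4 × (85.0² − 42.5²) = 4256 mm^2
t_ext = A_cap·L/Q = 0.5773 s
t_ret = A_ann·L/Q = 0.4330 s
t_cycle = t_ext + t_ret

t ≈ 1.01 s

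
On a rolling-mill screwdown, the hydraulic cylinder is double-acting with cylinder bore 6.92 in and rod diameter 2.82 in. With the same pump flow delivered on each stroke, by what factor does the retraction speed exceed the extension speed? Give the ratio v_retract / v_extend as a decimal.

v_ret/v_ext ≈ 1.20

Cap-side area A_cap = π/4 × (6.92 in)² = 37.61 in^2
Rod-side annular area A_ann = π/4 × (6.92² − 2.82²) = 31.36 in^2
For equal Q, v ∝ 1/A, so v_ret/v_ext = A_cap/A_ann.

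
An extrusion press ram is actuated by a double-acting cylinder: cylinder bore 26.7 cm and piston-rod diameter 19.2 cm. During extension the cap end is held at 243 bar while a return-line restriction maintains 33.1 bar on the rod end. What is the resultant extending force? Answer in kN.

F ≈ 1270 kN

Cap-side area A_cap = π/4 × (26.7 cm)² = 559.9 cm^2
Rod-side annular area A_ann = π/4 × (26.7² − 19.2²) = 270.4 cm^2
Net thrust = P_cap·A_cap − P_rod·A_ann = 1361 kN − 89.49 kN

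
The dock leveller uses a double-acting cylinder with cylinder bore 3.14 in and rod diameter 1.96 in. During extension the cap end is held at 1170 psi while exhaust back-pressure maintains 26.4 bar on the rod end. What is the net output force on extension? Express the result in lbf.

F ≈ 7250 lbf

Cap-side area A_cap = π/4 × (3.14 in)² = 7.744 in^2
Rod-side annular area A_ann = π/4 × (3.14² − 1.96²) = 4.727 in^2
Net thrust = P_cap·A_cap − P_rod·A_ann = 9060 lbf − 1810 lbf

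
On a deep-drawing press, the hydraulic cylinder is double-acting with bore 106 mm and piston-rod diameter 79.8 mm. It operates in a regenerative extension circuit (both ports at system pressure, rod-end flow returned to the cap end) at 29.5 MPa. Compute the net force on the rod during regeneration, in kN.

F ≈ 148 kN

With equal pressure on both faces, forces on the annular region cancel; the net push is pressure × rod cross-section.
Rod cross-section A_rod = π/4 × (79.8 mm)² = 5001 mm^2
F = P × A_rod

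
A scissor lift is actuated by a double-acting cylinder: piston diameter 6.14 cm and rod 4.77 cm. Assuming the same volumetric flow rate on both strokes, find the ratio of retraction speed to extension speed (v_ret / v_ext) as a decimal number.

Cap-side area A_cap = π/4 × (6.14 cm)² = 29.61 cm^2
Rod-side annular area A_ann = π/4 × (6.14² − 4.77²) = 11.74 cm^2
For equal Q, v ∝ 1/A, so v_ret/v_ext = A_cap/A_ann.

v_ret/v_ext ≈ 2.52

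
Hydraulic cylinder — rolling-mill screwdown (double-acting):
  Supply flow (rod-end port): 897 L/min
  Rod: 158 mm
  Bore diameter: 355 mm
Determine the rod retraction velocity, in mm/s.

Rod-side annular area A_ann = π/4 × (355² − 158²) = 79370 mm^2
Flow into the rod-end port fills the annular volume.
v = Q / A

v ≈ 188 mm/s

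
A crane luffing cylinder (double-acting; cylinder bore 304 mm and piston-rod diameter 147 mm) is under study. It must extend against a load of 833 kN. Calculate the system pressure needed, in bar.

P ≈ 115 bar

Cap-side area A_cap = π/4 × (304 mm)² = 72580 mm^2
P = F / A = 833 kN / A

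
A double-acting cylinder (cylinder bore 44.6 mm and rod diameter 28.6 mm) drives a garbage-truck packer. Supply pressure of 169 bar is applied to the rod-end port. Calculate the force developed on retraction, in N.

F ≈ 15500 N

Rod-side annular area A_ann = π/4 × (44.6² − 28.6²) = 919.9 mm^2
On retraction the pressure acts on the annular area (bore minus rod).
F = P × A_ann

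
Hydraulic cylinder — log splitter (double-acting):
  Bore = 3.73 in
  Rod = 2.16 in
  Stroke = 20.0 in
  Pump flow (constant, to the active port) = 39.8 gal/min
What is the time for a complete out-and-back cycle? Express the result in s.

Cap-side area A_cap = π/4 × (3.73 in)² = 10.93 in^2
Rod-side annular area A_ann = π/4 × (3.73² − 2.16²) = 7.263 in^2
t_ext = A_cap·L/Q = 1.426 s
t_ret = A_ann·L/Q = 0.9480 s
t_cycle = t_ext + t_ret

t ≈ 2.37 s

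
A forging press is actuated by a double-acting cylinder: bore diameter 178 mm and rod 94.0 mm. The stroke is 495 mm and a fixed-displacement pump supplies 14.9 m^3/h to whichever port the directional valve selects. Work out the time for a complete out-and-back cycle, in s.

t ≈ 5.12 s

Cap-side area A_cap = π/4 × (178 mm)² = 24880 mm^2
Rod-side annular area A_ann = π/4 × (178² − 94.0²) = 17940 mm^2
t_ext = A_cap·L/Q = 2.976 s
t_ret = A_ann·L/Q = 2.146 s
t_cycle = t_ext + t_ret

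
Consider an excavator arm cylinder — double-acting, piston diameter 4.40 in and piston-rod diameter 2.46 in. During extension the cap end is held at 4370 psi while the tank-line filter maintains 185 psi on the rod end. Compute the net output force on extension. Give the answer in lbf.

F ≈ 64500 lbf

Cap-side area A_cap = π/4 × (4.40 in)² = 15.21 in^2
Rod-side annular area A_ann = π/4 × (4.40² − 2.46²) = 10.45 in^2
Net thrust = P_cap·A_cap − P_rod·A_ann = 66450 lbf − 1934 lbf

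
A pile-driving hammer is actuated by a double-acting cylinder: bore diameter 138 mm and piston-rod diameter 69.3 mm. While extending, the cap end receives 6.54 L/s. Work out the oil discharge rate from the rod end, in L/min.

Cap-side area A_cap = π/4 × (138 mm)² = 14960 mm^2
Rod-side annular area A_ann = π/4 × (138² − 69.3²) = 11190 mm^2
Piston speed v = Q_in/A_cap; rod-end outflow Q_out = v × A_ann = Q_in × A_ann/A_cap.

Q_out ≈ 293 L/min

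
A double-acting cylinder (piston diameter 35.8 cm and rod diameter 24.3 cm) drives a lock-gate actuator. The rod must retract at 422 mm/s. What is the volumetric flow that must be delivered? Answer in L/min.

Rod-side annular area A_ann = π/4 × (35.8² − 24.3²) = 542.8 cm^2
Q = A × v

Q ≈ 1370 L/min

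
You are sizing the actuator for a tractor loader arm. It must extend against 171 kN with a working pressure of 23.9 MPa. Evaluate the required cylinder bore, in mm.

D ≈ 95.4 mm

Extension force acts on the full piston face: F = P × (π/4)D².
D = √(4F / (πP)) = √(4 × 171 kN / (π × 23.9 MPa))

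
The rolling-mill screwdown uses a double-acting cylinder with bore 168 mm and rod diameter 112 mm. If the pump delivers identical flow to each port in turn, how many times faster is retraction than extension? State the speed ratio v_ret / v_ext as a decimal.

Cap-side area A_cap = π/4 × (168 mm)² = 22170 mm^2
Rod-side annular area A_ann = π/4 × (168² − 112²) = 12320 mm^2
For equal Q, v ∝ 1/A, so v_ret/v_ext = A_cap/A_ann.

v_ret/v_ext ≈ 1.80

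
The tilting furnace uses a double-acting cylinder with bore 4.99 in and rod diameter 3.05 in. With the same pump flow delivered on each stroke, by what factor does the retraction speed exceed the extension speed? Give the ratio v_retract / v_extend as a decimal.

v_ret/v_ext ≈ 1.60

Cap-side area A_cap = π/4 × (4.99 in)² = 19.56 in^2
Rod-side annular area A_ann = π/4 × (4.99² − 3.05²) = 12.25 in^2
For equal Q, v ∝ 1/A, so v_ret/v_ext = A_cap/A_ann.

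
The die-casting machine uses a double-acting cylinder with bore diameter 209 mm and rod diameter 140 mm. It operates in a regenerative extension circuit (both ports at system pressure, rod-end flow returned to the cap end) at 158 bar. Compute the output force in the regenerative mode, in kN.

With equal pressure on both faces, forces on the annular region cancel; the net push is pressure × rod cross-section.
Rod cross-section A_rod = π/4 × (140 mm)² = 15390 mm^2
F = P × A_rod

F ≈ 243 kN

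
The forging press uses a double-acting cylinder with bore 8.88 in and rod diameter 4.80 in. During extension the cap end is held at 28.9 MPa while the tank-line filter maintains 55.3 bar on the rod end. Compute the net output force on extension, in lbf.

F ≈ 2.24e5 lbf

Cap-side area A_cap = π/4 × (8.88 in)² = 61.93 in^2
Rod-side annular area A_ann = π/4 × (8.88² − 4.80²) = 43.84 in^2
Net thrust = P_cap·A_cap − P_rod·A_ann = 2.596e5 lbf − 35160 lbf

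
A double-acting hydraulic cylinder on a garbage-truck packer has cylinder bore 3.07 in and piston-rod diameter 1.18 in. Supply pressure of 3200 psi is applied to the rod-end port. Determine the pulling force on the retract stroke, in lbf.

F ≈ 20200 lbf

Rod-side annular area A_ann = π/4 × (3.07² − 1.18²) = 6.309 in^2
On retraction the pressure acts on the annular area (bore minus rod).
F = P × A_ann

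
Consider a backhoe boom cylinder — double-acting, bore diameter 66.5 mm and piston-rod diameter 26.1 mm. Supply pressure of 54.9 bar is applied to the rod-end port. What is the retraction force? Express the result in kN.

F ≈ 16.1 kN

Rod-side annular area A_ann = π/4 × (66.5² − 26.1²) = 2938 mm^2
On retraction the pressure acts on the annular area (bore minus rod).
F = P × A_ann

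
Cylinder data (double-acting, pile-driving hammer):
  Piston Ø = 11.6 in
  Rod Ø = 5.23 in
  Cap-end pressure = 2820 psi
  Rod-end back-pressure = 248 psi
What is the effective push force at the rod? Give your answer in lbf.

F ≈ 2.77e5 lbf

Cap-side area A_cap = π/4 × (11.6 in)² = 105.7 in^2
Rod-side annular area A_ann = π/4 × (11.6² − 5.23²) = 84.20 in^2
Net thrust = P_cap·A_cap − P_rod·A_ann = 2.980e5 lbf − 20880 lbf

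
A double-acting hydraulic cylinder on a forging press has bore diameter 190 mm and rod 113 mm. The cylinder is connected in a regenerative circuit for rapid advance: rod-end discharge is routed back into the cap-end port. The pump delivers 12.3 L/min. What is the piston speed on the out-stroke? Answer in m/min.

In regeneration the rod-end outflow joins the pump flow into the cap end, so the net volume the pump must supply per unit advance equals the rod cross-section area.
Rod cross-section A_rod = π/4 × (113 mm)² = 10030 mm^2
v = Q_pump / A_rod

v ≈ 1.23 m/min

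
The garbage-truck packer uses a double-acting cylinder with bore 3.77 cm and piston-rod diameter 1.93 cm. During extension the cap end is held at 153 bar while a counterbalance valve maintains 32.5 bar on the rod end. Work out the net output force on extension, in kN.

Cap-side area A_cap = π/4 × (3.77 cm)² = 11.16 cm^2
Rod-side annular area A_ann = π/4 × (3.77² − 1.93²) = 8.237 cm^2
Net thrust = P_cap·A_cap − P_rod·A_ann = 17.08 kN − 2.677 kN

F ≈ 14.4 kN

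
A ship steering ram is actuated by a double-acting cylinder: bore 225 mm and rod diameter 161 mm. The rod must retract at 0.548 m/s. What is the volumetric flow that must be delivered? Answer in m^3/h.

Rod-side annular area A_ann = π/4 × (225² − 161²) = 19400 mm^2
Q = A × v

Q ≈ 38.3 m^3/h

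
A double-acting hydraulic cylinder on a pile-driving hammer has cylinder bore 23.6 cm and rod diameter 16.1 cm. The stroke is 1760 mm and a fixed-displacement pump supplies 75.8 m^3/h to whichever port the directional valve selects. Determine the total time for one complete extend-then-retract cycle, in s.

Cap-side area A_cap = π/4 × (23.6 cm)² = 437.4 cm^2
Rod-side annular area A_ann = π/4 × (23.6² − 16.1²) = 233.9 cm^2
t_ext = A_cap·L/Q = 3.656 s
t_ret = A_ann·L/Q = 1.955 s
t_cycle = t_ext + t_ret

t ≈ 5.61 s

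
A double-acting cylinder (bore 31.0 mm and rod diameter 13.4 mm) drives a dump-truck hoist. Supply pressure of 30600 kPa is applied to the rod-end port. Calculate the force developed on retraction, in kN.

Rod-side annular area A_ann = π/4 × (31.0² − 13.4²) = 613.7 mm^2
On retraction the pressure acts on the annular area (bore minus rod).
F = P × A_ann

F ≈ 18.8 kN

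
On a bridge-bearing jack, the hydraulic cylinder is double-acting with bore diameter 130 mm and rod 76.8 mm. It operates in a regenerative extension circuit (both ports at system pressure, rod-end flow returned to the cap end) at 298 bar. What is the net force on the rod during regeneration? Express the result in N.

F ≈ 1.38e5 N

With equal pressure on both faces, forces on the annular region cancel; the net push is pressure × rod cross-section.
Rod cross-section A_rod = π/4 × (76.8 mm)² = 4632 mm^2
F = P × A_rod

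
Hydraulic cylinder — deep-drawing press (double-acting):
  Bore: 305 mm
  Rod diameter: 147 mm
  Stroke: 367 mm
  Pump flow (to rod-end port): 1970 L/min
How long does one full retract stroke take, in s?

t ≈ 0.627 s

Rod-side annular area A_ann = π/4 × (305² − 147²) = 56090 mm^2
Swept volume V = A × L; t = V / Q = A·L / Q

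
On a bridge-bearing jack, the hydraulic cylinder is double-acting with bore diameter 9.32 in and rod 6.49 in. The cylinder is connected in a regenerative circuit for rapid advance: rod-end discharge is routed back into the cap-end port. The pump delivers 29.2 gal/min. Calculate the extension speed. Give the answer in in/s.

v ≈ 3.40 in/s

In regeneration the rod-end outflow joins the pump flow into the cap end, so the net volume the pump must supply per unit advance equals the rod cross-section area.
Rod cross-section A_rod = π/4 × (6.49 in)² = 33.08 in^2
v = Q_pump / A_rod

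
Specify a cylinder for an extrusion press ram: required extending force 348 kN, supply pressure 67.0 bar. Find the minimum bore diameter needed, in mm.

D ≈ 257 mm

Extension force acts on the full piston face: F = P × (π/4)D².
D = √(4F / (πP)) = √(4 × 348 kN / (π × 67.0 bar))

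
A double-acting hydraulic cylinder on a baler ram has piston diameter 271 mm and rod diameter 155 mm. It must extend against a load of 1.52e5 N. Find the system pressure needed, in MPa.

P ≈ 2.64 MPa

Cap-side area A_cap = π/4 × (271 mm)² = 57680 mm^2
P = F / A = 1.52e5 N / A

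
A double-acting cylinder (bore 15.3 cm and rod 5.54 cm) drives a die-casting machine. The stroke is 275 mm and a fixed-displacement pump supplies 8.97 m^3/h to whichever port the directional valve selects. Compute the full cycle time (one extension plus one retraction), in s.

Cap-side area A_cap = π/4 × (15.3 cm)² = 183.9 cm^2
Rod-side annular area A_ann = π/4 × (15.3² − 5.54²) = 159.7 cm^2
t_ext = A_cap·L/Q = 2.029 s
t_ret = A_ann·L/Q = 1.763 s
t_cycle = t_ext + t_ret

t ≈ 3.79 s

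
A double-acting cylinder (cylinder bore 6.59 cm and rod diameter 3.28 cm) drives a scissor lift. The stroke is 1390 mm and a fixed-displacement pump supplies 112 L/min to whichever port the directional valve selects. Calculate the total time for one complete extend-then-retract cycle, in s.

t ≈ 4.45 s

Cap-side area A_cap = π/4 × (6.59 cm)² = 34.11 cm^2
Rod-side annular area A_ann = π/4 × (6.59² − 3.28²) = 25.66 cm^2
t_ext = A_cap·L/Q = 2.540 s
t_ret = A_ann·L/Q = 1.911 s
t_cycle = t_ext + t_ret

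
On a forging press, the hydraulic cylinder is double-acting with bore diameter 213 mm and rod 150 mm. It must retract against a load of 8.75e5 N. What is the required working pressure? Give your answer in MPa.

Rod-side annular area A_ann = π/4 × (213² − 150²) = 17960 mm^2
Retraction: pressure acts on the annular area.
P = F / A = 8.75e5 N / A

P ≈ 48.7 MPa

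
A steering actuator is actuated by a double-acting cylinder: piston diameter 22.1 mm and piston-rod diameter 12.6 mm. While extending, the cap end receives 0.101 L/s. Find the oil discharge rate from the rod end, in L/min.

Q_out ≈ 4.09 L/min

Cap-side area A_cap = π/4 × (22.1 mm)² = 383.6 mm^2
Rod-side annular area A_ann = π/4 × (22.1² − 12.6²) = 258.9 mm^2
Piston speed v = Q_in/A_cap; rod-end outflow Q_out = v × A_ann = Q_in × A_ann/A_cap.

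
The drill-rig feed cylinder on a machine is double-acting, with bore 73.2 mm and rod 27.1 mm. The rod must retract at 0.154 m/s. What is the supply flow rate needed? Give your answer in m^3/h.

Rod-side annular area A_ann = π/4 × (73.2² − 27.1²) = 3632 mm^2
Q = A × v

Q ≈ 2.01 m^3/h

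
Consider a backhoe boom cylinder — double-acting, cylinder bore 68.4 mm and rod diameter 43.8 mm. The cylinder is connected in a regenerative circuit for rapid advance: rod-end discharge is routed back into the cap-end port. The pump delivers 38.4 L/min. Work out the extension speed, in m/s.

v ≈ 0.425 m/s

In regeneration the rod-end outflow joins the pump flow into the cap end, so the net volume the pump must supply per unit advance equals the rod cross-section area.
Rod cross-section A_rod = π/4 × (43.8 mm)² = 1507 mm^2
v = Q_pump / A_rod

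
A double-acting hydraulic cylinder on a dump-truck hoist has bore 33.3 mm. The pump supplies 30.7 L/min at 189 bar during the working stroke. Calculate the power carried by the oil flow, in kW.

W ≈ 9.67 kW

Hydraulic power = P × Q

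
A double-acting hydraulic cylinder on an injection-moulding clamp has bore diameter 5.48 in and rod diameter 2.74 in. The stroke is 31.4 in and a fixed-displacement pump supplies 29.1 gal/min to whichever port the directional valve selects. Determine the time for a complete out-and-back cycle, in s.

Cap-side area A_cap = π/4 × (5.48 in)² = 23.59 in^2
Rod-side annular area A_ann = π/4 × (5.48² − 2.74²) = 17.69 in^2
t_ext = A_cap·L/Q = 6.610 s
t_ret = A_ann·L/Q = 4.958 s
t_cycle = t_ext + t_ret

t ≈ 11.6 s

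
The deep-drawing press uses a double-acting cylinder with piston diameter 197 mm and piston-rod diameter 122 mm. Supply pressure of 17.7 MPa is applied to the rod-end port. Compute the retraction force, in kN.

F ≈ 333 kN

Rod-side annular area A_ann = π/4 × (197² − 122²) = 18790 mm^2
On retraction the pressure acts on the annular area (bore minus rod).
F = P × A_ann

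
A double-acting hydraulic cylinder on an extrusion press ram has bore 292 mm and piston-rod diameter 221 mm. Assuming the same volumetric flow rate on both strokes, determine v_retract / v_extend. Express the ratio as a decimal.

v_ret/v_ext ≈ 2.34

Cap-side area A_cap = π/4 × (292 mm)² = 66970 mm^2
Rod-side annular area A_ann = π/4 × (292² − 221²) = 28610 mm^2
For equal Q, v ∝ 1/A, so v_ret/v_ext = A_cap/A_ann.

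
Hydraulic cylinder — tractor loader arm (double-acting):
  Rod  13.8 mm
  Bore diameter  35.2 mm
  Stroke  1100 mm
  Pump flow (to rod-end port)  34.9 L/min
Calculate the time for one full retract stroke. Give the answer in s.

t ≈ 1.56 s

Rod-side annular area A_ann = π/4 × (35.2² − 13.8²) = 823.6 mm^2
Swept volume V = A × L; t = V / Q = A·L / Q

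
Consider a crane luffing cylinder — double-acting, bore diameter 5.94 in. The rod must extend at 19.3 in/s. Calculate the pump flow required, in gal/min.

Q ≈ 139 gal/min

Cap-side area A_cap = π/4 × (5.94 in)² = 27.71 in^2
Q = A × v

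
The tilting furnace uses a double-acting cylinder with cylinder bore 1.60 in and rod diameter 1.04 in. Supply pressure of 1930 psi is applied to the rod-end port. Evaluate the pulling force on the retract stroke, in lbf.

Rod-side annular area A_ann = π/4 × (1.60² − 1.04²) = 1.161 in^2
On retraction the pressure acts on the annular area (bore minus rod).
F = P × A_ann

F ≈ 2240 lbf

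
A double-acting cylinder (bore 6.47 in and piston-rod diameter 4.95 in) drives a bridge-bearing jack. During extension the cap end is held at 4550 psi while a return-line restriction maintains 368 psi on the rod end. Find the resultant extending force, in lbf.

Cap-side area A_cap = π/4 × (6.47 in)² = 32.88 in^2
Rod-side annular area A_ann = π/4 × (6.47² − 4.95²) = 13.63 in^2
Net thrust = P_cap·A_cap − P_rod·A_ann = 1.496e5 lbf − 5017 lbf

F ≈ 1.45e5 lbf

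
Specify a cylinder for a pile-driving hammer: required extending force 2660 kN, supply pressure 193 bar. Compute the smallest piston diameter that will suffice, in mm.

D ≈ 419 mm

Extension force acts on the full piston face: F = P × (π/4)D².
D = √(4F / (πP)) = √(4 × 2660 kN / (π × 193 bar))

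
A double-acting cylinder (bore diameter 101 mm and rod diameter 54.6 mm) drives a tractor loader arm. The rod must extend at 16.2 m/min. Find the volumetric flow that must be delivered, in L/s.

Q ≈ 2.16 L/s

Cap-side area A_cap = π/4 × (101 mm)² = 8012 mm^2
Q = A × v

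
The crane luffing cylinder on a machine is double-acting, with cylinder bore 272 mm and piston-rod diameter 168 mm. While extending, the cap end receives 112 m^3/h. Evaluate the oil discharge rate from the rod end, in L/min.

Q_out ≈ 1150 L/min

Cap-side area A_cap = π/4 × (272 mm)² = 58110 mm^2
Rod-side annular area A_ann = π/4 × (272² − 168²) = 35940 mm^2
Piston speed v = Q_in/A_cap; rod-end outflow Q_out = v × A_ann = Q_in × A_ann/A_cap.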